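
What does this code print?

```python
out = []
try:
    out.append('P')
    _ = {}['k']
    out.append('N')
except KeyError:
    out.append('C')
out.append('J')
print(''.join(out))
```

Execution trace: 'P' (try body) → 'C' (except KeyError) → 'J' (after the try/except). Output: PCJ

Answer: PCJ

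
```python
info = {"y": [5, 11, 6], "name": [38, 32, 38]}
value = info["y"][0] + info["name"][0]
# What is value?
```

Trace:
`info = {"y": [5, 11, 6], "name": [38, 32, 38]}` → info = {'y': [5, 11, 6], 'name': [38, 32, 38]}
`value = info["y"][0] + info["name"][0]` → value = 43
So value = 43

Answer: 43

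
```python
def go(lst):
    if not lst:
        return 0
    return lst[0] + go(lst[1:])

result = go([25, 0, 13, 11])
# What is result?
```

25 + 0 + 13 + 11 + 0 = 49

Answer: 49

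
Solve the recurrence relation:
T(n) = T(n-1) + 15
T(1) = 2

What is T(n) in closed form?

Unrolling: T(n) = T(1) + 15·(n-1) = 2 + 15(n-1) = 15n - 13.

Answer: T(n) = 15n - 13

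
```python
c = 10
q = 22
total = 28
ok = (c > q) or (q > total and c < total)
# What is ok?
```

Trace:
`c = 10` → c = 10
`q = 22` → q = 22
`total = 28` → total = 28
`ok = (c > q) or (q > total and c < total)` → ok = False
So ok = False

Answer: False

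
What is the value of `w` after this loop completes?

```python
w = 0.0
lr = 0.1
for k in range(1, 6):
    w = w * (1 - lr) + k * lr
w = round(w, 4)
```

Moving average with lr=0.1
`w` takes the values: 0.0 → 0.1 → 0.29 → 0.561 → 0.9049 → 1.31441 → 1.3144

Answer: 1.3144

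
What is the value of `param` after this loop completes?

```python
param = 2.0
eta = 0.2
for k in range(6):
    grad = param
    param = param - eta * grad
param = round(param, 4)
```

Gradient descent: w = 2.0 * (1 - 0.2)^6
`param` takes the values: 2.0 → 1.6 → 1.28 → 1.024 → 0.8192 → 0.65536 → 0.524288 → 0.5243

Answer: 0.5243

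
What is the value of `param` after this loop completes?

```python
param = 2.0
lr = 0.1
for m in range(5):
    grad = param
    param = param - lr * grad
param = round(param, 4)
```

Gradient descent: w = 2.0 * (1 - 0.1)^5
`param` takes the values: 2.0 → 1.8 → 1.62 → 1.458 → 1.3122 → 1.18098 → 1.181

Answer: 1.181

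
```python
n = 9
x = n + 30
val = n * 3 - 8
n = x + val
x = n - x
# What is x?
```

Trace:
`n = 9` → n = 9
`x = n + 30` → x = 39
`val = n * 3 - 8` → val = 19
`n = x + val` → n = 58
`x = n - x` → x = 19
So x = 19

Answer: 19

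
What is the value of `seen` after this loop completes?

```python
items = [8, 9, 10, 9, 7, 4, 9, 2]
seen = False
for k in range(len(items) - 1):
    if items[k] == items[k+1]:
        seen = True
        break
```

Check consecutive duplicates in [8, 9, 10, 9, 7, 4, 9, 2]
`seen` takes the values: False

Answer: False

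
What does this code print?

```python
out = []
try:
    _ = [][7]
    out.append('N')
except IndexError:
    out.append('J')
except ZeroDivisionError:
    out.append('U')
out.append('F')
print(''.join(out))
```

Execution trace: 'J' (except IndexError) → 'F' (after the try/except). Output: JF

Answer: JF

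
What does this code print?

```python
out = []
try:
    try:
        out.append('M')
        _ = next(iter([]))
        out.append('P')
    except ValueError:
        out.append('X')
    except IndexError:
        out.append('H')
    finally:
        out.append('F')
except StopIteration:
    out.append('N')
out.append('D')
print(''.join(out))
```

Execution trace: 'M' (try body) → 'F' (finally) → 'N' (outer except StopIteration) → 'D' (after the try/except). Output: MFND

Answer: MFND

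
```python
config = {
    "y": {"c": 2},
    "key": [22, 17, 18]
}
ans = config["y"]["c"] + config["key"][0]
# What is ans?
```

Trace:
`config = { ...` → config = {'y': {'c': 2}, 'key': [22, 17, 18]}
`ans = config["y"]["c"] + config["key"][0]` → ans = 24
So ans = 24

Answer: 24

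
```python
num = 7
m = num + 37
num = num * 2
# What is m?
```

Trace:
`num = 7` → num = 7
`m = num + 37` → m = 44
`num = num * 2` → num = 14
So m = 44

Answer: 44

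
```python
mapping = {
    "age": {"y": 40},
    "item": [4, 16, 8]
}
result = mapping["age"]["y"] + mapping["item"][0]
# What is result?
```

Trace:
`mapping = { ...` → mapping = {'age': {'y': 40}, 'item': [4, 16, 8]}
`result = mapping["age"]["y"] + mapping["item"][0]` → result = 44
So result = 44

Answer: 44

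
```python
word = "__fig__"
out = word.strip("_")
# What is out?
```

Trace:
`word = "__fig__"` → word = '__fig__'
`out = word.strip("_")` → out = 'fig'
So out = 'fig'

Answer: 'fig'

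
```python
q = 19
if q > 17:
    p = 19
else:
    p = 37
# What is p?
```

Trace:
`q = 19` → q = 19
`if q > 17: ...` → q > 17 is True → p = 19
So p = 19

Answer: 19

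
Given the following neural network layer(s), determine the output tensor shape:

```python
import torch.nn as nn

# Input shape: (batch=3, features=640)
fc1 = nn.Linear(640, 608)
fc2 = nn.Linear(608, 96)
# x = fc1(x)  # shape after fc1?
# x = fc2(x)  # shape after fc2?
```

Input: (3, 640) -> after fc1: (3, 608) -> Output: (3, 96)

Answer: (3, 96)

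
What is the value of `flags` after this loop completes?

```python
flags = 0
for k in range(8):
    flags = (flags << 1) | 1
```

Build 8 consecutive 1-bits: 0b11111111
`flags` takes the values: 0 → 1 → 3 → 7 → 15 → 31 → 63 → 127 → 255

Answer: 255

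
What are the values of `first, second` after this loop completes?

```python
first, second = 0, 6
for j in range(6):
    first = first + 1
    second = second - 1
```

first goes 0→6, second goes 6→0
`first, second` takes the values: (0, 6) → (1, 6) → (1, 5) → (2, 5) → (2, 4) → (3, 4) → (3, 3) → (4, 3) → (4, 2) → (5, 2) → (5, 1) → (6, 1) → (6, 0)

Answer: 6, 0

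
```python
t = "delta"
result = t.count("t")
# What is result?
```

Trace:
`t = "delta"` → t = 'delta'
`result = t.count("t")` → result = 1
So result = 1

Answer: 1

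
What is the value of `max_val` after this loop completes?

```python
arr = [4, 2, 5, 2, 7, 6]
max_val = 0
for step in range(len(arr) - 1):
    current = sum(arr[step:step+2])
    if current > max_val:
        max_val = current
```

Max sum of 2-element window in [4, 2, 5, 2, 7, 6]
`max_val` takes the values: 0 → 6 → 7 → 9 → 13

Answer: 13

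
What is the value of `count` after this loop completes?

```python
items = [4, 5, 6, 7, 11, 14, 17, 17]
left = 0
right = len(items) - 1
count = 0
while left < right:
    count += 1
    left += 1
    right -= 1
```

Iterations until pointers meet (list length 8)
`count` takes the values: 0 → 1 → 2 → 3 → 4

Answer: 4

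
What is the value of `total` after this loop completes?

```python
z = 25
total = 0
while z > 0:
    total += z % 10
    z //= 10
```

Sum digits of 25
`total` takes the values: 0 → 5 → 7

Answer: 7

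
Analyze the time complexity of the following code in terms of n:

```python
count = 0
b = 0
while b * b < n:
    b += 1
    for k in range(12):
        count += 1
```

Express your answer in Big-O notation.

Each loop level contributes: √n × 1. Multiplying the contributions gives O(√n).

Answer: O(√n)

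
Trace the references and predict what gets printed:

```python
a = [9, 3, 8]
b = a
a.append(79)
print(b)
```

Key concept: basic list aliasing.
Step by step:
`a = [9, 3, 8]` → a = [9, 3, 8]
`b = a` → b = [9, 3, 8] (same object as a)
`a.append(79)` → a = [9, 3, 8, 79] (same object as b); b = [9, 3, 8, 79] (same object as a)
`print(b)` → prints [9, 3, 8, 79]

Answer: [9, 3, 8, 79]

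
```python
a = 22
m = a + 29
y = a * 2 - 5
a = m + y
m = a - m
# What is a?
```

Trace:
`a = 22` → a = 22
`m = a + 29` → m = 51
`y = a * 2 - 5` → y = 39
`a = m + y` → a = 90
`m = a - m` → m = 39
So a = 90

Answer: 90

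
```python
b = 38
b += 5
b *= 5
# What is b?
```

Trace:
`b = 38` → b = 38
`b += 5` → b = 43
`b *= 5` → b = 215
So b = 215

Answer: 215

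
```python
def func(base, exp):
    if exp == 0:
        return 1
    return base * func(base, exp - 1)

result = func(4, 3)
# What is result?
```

func(4, 3) = 4 * 4 * 4 = 64

Answer: 64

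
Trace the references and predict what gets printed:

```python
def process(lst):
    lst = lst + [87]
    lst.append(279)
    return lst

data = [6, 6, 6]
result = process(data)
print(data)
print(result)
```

Key concept: rebinding parameter vs mutation.
Step by step:
`data = [6, 6, 6]` → data = [6, 6, 6]
`result = process(data)` → result = [6, 6, 6, 87, 279]
`print(data)` → prints [6, 6, 6]
`print(result)` → prints [6, 6, 6, 87, 279]

Answer:
[6, 6, 6]
[6, 6, 6, 87, 279]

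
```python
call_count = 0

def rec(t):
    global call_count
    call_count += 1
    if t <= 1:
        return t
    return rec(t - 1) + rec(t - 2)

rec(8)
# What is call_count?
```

Calls(t) = 1 + Calls(t-1) + Calls(t-2); Calls(0)=Calls(1)=1. For t=8 this gives 67.

Answer: 67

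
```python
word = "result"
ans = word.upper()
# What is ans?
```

Trace:
`word = "result"` → word = 'result'
`ans = word.upper()` → ans = 'RESULT'
So ans = 'RESULT'

Answer: 'RESULT'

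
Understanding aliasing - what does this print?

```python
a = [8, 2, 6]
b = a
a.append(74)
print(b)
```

Key concept: basic list aliasing.
Step by step:
`a = [8, 2, 6]` → a = [8, 2, 6]
`b = a` → b = [8, 2, 6] (same object as a)
`a.append(74)` → a = [8, 2, 6, 74] (same object as b); b = [8, 2, 6, 74] (same object as a)
`print(b)` → prints [8, 2, 6, 74]

Answer: [8, 2, 6, 74]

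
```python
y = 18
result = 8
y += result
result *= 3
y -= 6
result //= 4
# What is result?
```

Trace:
`y = 18` → y = 18
`result = 8` → result = 8
`y += result` → y = 26
`result *= 3` → result = 24
`y -= 6` → y = 20
`result //= 4` → result = 6
So result = 6

Answer: 6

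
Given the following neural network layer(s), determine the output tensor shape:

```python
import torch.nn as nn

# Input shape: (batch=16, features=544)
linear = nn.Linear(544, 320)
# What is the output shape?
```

Input: (16, 544) -> Output: (16, 320)

Answer: (16, 320)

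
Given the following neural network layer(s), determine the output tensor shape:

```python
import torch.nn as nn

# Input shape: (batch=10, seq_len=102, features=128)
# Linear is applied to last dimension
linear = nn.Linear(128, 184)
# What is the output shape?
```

Input: (10, 102, 128) -> Output: (10, 102, 184)

Answer: (10, 102, 184)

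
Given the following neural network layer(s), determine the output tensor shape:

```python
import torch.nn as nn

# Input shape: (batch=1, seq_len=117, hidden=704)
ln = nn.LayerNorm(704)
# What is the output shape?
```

Input: (1, 117, 704) -> Output: (1, 117, 704)

Answer: (1, 117, 704)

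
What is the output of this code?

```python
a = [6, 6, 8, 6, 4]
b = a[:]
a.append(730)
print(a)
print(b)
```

Key concept: slice [:] creates copy.
Step by step:
`a = [6, 6, 8, 6, 4]` → a = [6, 6, 8, 6, 4]
`b = a[:]` → b = [6, 6, 8, 6, 4]
`a.append(730)` → a = [6, 6, 8, 6, 4, 730]
`print(a)` → prints [6, 6, 8, 6, 4, 730]
`print(b)` → prints [6, 6, 8, 6, 4]

Answer:
[6, 6, 8, 6, 4, 730]
[6, 6, 8, 6, 4]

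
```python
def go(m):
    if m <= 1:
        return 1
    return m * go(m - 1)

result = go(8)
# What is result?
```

go(8) = 8 * 7 * 6 * 5 * 4 * 3 * 2 * 1 = 40320

Answer: 40320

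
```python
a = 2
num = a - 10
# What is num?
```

Trace:
`a = 2` → a = 2
`num = a - 10` → num = -8
So num = -8

Answer: -8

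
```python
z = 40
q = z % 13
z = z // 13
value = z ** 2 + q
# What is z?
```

Trace:
`z = 40` → z = 40
`q = z % 13` → q = 1
`z = z // 13` → z = 3
`value = z ** 2 + q` → value = 10
So z = 3

Answer: 3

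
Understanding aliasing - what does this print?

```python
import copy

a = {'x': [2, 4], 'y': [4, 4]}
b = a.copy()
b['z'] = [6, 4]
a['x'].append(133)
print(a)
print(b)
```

Key concept: shallow copy of dict with mutable values.
Step by step:
`a = {'x': [2, 4], 'y': [4, 4]}` → a = {'x': [2, 4], 'y': [4, 4]}
`b = a.copy()` → b = {'x': [2, 4], 'y': [4, 4]}
`b['z'] = [6, 4]` → b = {'x': [2, 4], 'y': [4, 4], 'z': [6, 4]}
`a['x'].append(133)` → a = {'x': [2, 4, 133], 'y': [4, 4]}; b = {'x': [2, 4, 133], 'y': [4, 4], 'z': [6, 4]}
`print(a)` → prints {'x': [2, 4, 133], 'y': [4, 4]}
`print(b)` → prints {'x': [2, 4, 133], 'y': [4, 4], 'z': [6, 4]}

Answer:
{'x': [2, 4, 133], 'y': [4, 4]}
{'x': [2, 4, 133], 'y': [4, 4], 'z': [6, 4]}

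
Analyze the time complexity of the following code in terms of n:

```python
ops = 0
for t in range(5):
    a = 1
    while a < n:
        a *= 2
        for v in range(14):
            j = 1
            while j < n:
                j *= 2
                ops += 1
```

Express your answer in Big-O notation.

Each loop level contributes: 1 × log n × 1 × log n. Multiplying the contributions gives O(log² n).

Answer: O(log² n)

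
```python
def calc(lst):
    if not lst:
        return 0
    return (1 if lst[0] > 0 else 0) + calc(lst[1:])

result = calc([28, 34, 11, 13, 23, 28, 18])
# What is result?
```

Count of positive elements in [28, 34, 11, 13, 23, 28, 18] = 7

Answer: 7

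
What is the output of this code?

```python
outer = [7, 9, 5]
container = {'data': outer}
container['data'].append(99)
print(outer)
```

Key concept: dict holds reference to list.
Step by step:
`outer = [7, 9, 5]` → outer = [7, 9, 5]
`container = {'data': outer}` → container = {'data': [7, 9, 5]}
`container['data'].append(99)` → outer = [7, 9, 5, 99]; container = {'data': [7, 9, 5, 99]}
`print(outer)` → prints [7, 9, 5, 99]

Answer: [7, 9, 5, 99]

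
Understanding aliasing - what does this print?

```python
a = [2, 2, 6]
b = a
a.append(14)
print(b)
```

Key concept: basic list aliasing.
Step by step:
`a = [2, 2, 6]` → a = [2, 2, 6]
`b = a` → b = [2, 2, 6] (same object as a)
`a.append(14)` → a = [2, 2, 6, 14] (same object as b); b = [2, 2, 6, 14] (same object as a)
`print(b)` → prints [2, 2, 6, 14]

Answer: [2, 2, 6, 14]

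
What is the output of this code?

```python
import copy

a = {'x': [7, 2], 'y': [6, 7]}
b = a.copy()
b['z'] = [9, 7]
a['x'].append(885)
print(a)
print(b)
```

Key concept: shallow copy of dict with mutable values.
Step by step:
`a = {'x': [7, 2], 'y': [6, 7]}` → a = {'x': [7, 2], 'y': [6, 7]}
`b = a.copy()` → b = {'x': [7, 2], 'y': [6, 7]}
`b['z'] = [9, 7]` → b = {'x': [7, 2], 'y': [6, 7], 'z': [9, 7]}
`a['x'].append(885)` → a = {'x': [7, 2, 885], 'y': [6, 7]}; b = {'x': [7, 2, 885], 'y': [6, 7], 'z': [9, 7]}
`print(a)` → prints {'x': [7, 2, 885], 'y': [6, 7]}
`print(b)` → prints {'x': [7, 2, 885], 'y': [6, 7], 'z': [9, 7]}

Answer:
{'x': [7, 2, 885], 'y': [6, 7]}
{'x': [7, 2, 885], 'y': [6, 7], 'z': [9, 7]}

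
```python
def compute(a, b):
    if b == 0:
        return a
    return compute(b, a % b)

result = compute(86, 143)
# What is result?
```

compute(86, 143) -> compute(143, 86) -> compute(86, 57) -> compute(57, 29) -> compute(29, 28) -> compute(28, 1) -> compute(1, 0) -> 1

Answer: 1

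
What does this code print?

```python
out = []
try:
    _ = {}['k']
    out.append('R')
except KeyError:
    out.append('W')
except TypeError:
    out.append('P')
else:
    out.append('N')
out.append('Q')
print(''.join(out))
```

Execution trace: 'W' (except KeyError) → 'Q' (after the try/except). Output: WQ

Answer: WQ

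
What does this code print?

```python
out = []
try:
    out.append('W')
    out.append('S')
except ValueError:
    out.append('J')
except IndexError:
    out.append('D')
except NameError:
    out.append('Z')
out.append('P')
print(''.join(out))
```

Execution trace: 'W' (try body) → 'S' (try body, no exception) → 'P' (after the try/except). Output: WSP

Answer: WSP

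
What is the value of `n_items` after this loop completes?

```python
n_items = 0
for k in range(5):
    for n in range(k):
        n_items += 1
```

Triangle number: 0+1+2+...+4
`n_items` takes the values: 0 → 1 → 2 → 3 → 4 → 5 → 6 → 7 → 8 → 9 → 10

Answer: 10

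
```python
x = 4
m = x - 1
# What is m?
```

Trace:
`x = 4` → x = 4
`m = x - 1` → m = 3
So m = 3

Answer: 3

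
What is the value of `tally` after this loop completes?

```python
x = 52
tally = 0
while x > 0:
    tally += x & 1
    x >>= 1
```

Count set bits in 52 (binary: 0b110100)
`tally` takes the values: 0 → 1 → 2 → 3

Answer: 3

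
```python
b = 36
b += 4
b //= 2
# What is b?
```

Trace:
`b = 36` → b = 36
`b += 4` → b = 40
`b //= 2` → b = 20
So b = 20

Answer: 20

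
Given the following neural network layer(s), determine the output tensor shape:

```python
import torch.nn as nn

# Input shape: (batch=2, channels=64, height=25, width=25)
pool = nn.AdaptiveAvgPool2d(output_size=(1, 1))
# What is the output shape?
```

Input: (2, 64, 25, 25) -> Output: (2, 64, 1, 1)

Answer: (2, 64, 1, 1)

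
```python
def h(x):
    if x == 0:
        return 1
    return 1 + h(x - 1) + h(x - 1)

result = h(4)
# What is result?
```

h(x) = 1 + 2·h(x-1), h(0)=1. Closed form: (1+1)·2^4 - 1 = 31.

Answer: 31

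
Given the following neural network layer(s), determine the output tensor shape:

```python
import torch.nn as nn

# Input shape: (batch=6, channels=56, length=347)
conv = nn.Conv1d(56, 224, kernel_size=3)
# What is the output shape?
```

Input: (6, 56, 347) -> Output: (6, 224, 345)

Answer: (6, 224, 345)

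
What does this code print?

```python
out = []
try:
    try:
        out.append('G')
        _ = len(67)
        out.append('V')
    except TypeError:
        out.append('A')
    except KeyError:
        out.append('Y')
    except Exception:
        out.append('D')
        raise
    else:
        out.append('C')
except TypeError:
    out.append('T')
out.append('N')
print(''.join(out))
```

Execution trace: 'G' (inner try body) → 'A' (inner except TypeError) → 'N' (after the try/except). Output: GAN

Answer: GAN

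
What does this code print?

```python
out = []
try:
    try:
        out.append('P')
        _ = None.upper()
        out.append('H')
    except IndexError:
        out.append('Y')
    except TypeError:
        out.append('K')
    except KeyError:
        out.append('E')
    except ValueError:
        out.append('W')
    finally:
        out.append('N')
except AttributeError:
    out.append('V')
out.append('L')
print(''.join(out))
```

Execution trace: 'P' (try body) → 'N' (finally) → 'V' (outer except AttributeError) → 'L' (after the try/except). Output: PNVL

Answer: PNVL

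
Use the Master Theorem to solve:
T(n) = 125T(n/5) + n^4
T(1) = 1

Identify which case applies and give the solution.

a=125, b=5, f(n)=n^4. log_5(125) = 3. Since c=4 > 3 and the regularity condition holds (125(n/5)^4 = (125/5^4)n^4 with 125/5^4 < 1), Case 3 applies: T(n) = Θ(f(n)) = O(n^4).

Answer: O(n^4) - Case 3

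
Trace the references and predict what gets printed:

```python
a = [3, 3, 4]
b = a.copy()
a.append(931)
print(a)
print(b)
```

Key concept: list.copy() creates independent copy.
Step by step:
`a = [3, 3, 4]` → a = [3, 3, 4]
`b = a.copy()` → b = [3, 3, 4]
`a.append(931)` → a = [3, 3, 4, 931]
`print(a)` → prints [3, 3, 4, 931]
`print(b)` → prints [3, 3, 4]

Answer:
[3, 3, 4, 931]
[3, 3, 4]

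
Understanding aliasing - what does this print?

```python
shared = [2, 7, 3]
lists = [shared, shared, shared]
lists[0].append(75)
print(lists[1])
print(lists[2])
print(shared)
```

Key concept: list of same reference.
Step by step:
`shared = [2, 7, 3]` → shared = [2, 7, 3]
`lists = [shared, shared, shared]` → lists = [[2, 7, 3], [2, 7, 3], [2, 7, 3]]
`lists[0].append(75)` → shared = [2, 7, 3, 75]; lists = [[2, 7, 3, 75], [2, 7, 3, 75], [2, 7, 3, 75]]
`print(lists[1])` → prints [2, 7, 3, 75]
`print(lists[2])` → prints [2, 7, 3, 75]
`print(shared)` → prints [2, 7, 3, 75]

Answer:
[2, 7, 3, 75]
[2, 7, 3, 75]
[2, 7, 3, 75]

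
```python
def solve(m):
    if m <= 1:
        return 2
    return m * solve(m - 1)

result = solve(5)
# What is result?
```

solve(5) = 5 * 4 * 3 * 2 * 2 = 240

Answer: 240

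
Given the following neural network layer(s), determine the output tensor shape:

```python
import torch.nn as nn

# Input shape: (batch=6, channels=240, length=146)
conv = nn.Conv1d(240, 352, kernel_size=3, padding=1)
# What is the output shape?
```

Input: (6, 240, 146) -> Output: (6, 352, 146)

Answer: (6, 352, 146)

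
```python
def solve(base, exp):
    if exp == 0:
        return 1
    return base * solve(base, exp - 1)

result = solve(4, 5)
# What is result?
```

solve(4, 5) = 4 * 4 * 4 * 4 * 4 = 1024

Answer: 1024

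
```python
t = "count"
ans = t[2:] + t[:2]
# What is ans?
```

Trace:
`t = "count"` → t = 'count'
`ans = t[2:] + t[:2]` → ans = 'untco'
So ans = 'untco'

Answer: 'untco'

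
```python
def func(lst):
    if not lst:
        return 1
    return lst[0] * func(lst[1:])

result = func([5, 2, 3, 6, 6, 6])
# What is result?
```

Product over [5, 2, 3, 6, 6, 6] = 5 * 2 * 3 * 6 * 6 * 6 = 6480

Answer: 6480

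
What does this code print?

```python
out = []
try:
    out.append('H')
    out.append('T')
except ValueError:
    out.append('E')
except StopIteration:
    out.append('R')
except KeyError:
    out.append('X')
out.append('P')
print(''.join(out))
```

Execution trace: 'H' (try body) → 'T' (try body, no exception) → 'P' (after the try/except). Output: HTP

Answer: HTP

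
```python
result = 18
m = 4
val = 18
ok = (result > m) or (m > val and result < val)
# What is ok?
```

Trace:
`result = 18` → result = 18
`m = 4` → m = 4
`val = 18` → val = 18
`ok = (result > m) or (m > val and result < val)` → ok = True
So ok = True

Answer: True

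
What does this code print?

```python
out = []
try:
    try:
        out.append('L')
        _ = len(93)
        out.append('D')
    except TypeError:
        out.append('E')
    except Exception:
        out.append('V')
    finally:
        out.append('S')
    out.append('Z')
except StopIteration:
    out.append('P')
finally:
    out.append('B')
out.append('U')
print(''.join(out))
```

Execution trace: 'L' (inner try body) → 'E' (inner except TypeError) → 'S' (inner finally) → 'Z' (try body, no exception) → 'B' (finally) → 'U' (after the try/except). Output: LESZBU

Answer: LESZBU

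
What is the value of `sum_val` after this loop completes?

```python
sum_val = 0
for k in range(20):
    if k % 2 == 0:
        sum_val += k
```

Sum of even numbers 0 to 19
`sum_val` takes the values: 0 → 2 → 6 → 12 → 20 → 30 → 42 → 56 → 72 → 90

Answer: 90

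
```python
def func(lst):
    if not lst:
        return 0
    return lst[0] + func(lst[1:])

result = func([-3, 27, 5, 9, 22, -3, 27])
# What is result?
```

(-3) + 27 + 5 + 9 + 22 + (-3) + 27 + 0 = 84

Answer: 84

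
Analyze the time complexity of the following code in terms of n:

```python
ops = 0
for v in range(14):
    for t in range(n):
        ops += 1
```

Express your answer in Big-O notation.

Each loop level contributes: 1 × n. Multiplying the contributions gives O(n).

Answer: O(n)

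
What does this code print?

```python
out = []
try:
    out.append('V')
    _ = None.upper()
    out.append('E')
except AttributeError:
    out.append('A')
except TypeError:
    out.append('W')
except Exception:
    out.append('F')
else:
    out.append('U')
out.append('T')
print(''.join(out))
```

Execution trace: 'V' (try body) → 'A' (except AttributeError) → 'T' (after the try/except). Output: VAT

Answer: VAT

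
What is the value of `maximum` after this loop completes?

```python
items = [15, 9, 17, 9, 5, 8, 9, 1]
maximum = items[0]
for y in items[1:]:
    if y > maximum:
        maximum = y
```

Maximum of [15, 9, 17, 9, 5, 8, 9, 1]
`maximum` takes the values: 15 → 17

Answer: 17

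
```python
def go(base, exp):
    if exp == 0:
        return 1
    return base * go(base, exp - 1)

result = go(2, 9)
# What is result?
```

go(2, 9) = 2 * 2 * 2 * 2 * 2 * 2 * 2 * 2 * 2 = 512

Answer: 512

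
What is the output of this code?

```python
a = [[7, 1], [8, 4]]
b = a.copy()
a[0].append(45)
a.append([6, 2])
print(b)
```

Key concept: shallow copy with nested lists.
Step by step:
`a = [[7, 1], [8, 4]]` → a = [[7, 1], [8, 4]]
`b = a.copy()` → b = [[7, 1], [8, 4]]
`a[0].append(45)` → a = [[7, 1, 45], [8, 4]]; b = [[7, 1, 45], [8, 4]]
`a.append([6, 2])` → a = [[7, 1, 45], [8, 4], [6, 2]]
`print(b)` → prints [[7, 1, 45], [8, 4]]

Answer: [[7, 1, 45], [8, 4]]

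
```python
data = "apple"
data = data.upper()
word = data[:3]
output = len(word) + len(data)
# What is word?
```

Trace:
`data = "apple"` → data = 'apple'
`data = data.upper()` → data = 'APPLE'
`word = data[:3]` → word = 'APP'
`output = len(word) + len(data)` → output = 8
So word = 'APP'

Answer: 'APP'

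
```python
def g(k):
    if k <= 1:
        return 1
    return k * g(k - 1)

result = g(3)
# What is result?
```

g(3) = 3 * 2 * 1 = 6

Answer: 6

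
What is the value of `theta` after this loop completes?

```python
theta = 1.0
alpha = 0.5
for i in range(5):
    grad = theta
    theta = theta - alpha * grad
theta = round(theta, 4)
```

Gradient descent: w = 1.0 * (1 - 0.5)^5
`theta` takes the values: 1.0 → 0.5 → 0.25 → 0.125 → 0.0625 → 0.03125 → 0.0312

Answer: 0.0312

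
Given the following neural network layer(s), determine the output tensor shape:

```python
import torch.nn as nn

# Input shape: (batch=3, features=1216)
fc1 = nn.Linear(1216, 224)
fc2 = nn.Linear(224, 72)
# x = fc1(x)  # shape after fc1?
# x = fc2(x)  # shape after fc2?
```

Input: (3, 1216) -> after fc1: (3, 224) -> Output: (3, 72)

Answer: (3, 72)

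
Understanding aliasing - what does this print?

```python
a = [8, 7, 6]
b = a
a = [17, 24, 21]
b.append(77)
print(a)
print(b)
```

Key concept: rebinding vs mutation: a is rebound to a new list, b still points at the original.
Step by step:
`a = [8, 7, 6]` → a = [8, 7, 6]
`b = a` → b = [8, 7, 6] (same object as a)
`a = [17, 24, 21]` → a = [17, 24, 21]
`b.append(77)` → b = [8, 7, 6, 77]
`print(a)` → prints [17, 24, 21]
`print(b)` → prints [8, 7, 6, 77]

Answer:
[17, 24, 21]
[8, 7, 6, 77]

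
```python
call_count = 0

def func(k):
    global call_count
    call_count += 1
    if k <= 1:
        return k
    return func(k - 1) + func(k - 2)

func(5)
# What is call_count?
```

Calls(k) = 1 + Calls(k-1) + Calls(k-2); Calls(0)=Calls(1)=1. For k=5 this gives 15.

Answer: 15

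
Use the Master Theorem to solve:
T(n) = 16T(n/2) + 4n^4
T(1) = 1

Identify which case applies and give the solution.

a=16, b=2, f(n)=4n^4. log_2(16) = 4. Since c=4 = 4, Case 2 applies: T(n) = Θ(n^log_b(a) · log n) = O(n^4 log n).

Answer: O(n^4 log n) - Case 2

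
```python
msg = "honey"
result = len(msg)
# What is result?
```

Trace:
`msg = "honey"` → msg = 'honey'
`result = len(msg)` → result = 5
So result = 5

Answer: 5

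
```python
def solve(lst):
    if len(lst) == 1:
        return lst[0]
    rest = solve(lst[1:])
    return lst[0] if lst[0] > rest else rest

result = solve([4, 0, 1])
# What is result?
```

Recursive max over [4, 0, 1] = 4

Answer: 4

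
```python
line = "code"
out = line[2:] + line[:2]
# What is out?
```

Trace:
`line = "code"` → line = 'code'
`out = line[2:] + line[:2]` → out = 'deco'
So out = 'deco'

Answer: 'deco'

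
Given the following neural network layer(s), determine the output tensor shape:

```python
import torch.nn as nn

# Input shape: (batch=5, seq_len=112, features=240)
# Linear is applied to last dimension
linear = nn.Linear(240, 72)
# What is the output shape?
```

Input: (5, 112, 240) -> Output: (5, 112, 72)

Answer: (5, 112, 72)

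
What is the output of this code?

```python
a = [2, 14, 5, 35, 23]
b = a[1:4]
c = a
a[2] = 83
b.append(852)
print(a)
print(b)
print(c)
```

Key concept: slice vs alias.
Step by step:
`a = [2, 14, 5, 35, 23]` → a = [2, 14, 5, 35, 23]
`b = a[1:4]` → b = [14, 5, 35]
`c = a` → c = [2, 14, 5, 35, 23] (same object as a)
`a[2] = 83` → a = [2, 14, 83, 35, 23] (same object as c); c = [2, 14, 83, 35, 23] (same object as a)
`b.append(852)` → b = [14, 5, 35, 852]
`print(a)` → prints [2, 14, 83, 35, 23]
`print(b)` → prints [14, 5, 35, 852]
`print(c)` → prints [2, 14, 83, 35, 23]

Answer:
[2, 14, 83, 35, 23]
[14, 5, 35, 852]
[2, 14, 83, 35, 23]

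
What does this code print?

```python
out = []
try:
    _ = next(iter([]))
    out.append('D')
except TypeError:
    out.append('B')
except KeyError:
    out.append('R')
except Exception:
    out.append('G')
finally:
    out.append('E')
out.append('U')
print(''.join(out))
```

Execution trace: 'G' (except Exception) → 'E' (finally) → 'U' (after the try/except). Output: GEU

Answer: GEU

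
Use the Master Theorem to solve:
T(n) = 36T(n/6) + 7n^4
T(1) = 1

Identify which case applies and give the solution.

a=36, b=6, f(n)=7n^4. log_6(36) = 2. Since c=4 > 2 and the regularity condition holds (36(n/6)^4 = (36/6^4)n^4 with 36/6^4 < 1), Case 3 applies: T(n) = Θ(f(n)) = O(n^4).

Answer: O(n^4) - Case 3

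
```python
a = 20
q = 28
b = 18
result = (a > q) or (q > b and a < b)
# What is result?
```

Trace:
`a = 20` → a = 20
`q = 28` → q = 28
`b = 18` → b = 18
`result = (a > q) or (q > b and a < b)` → result = False
So result = False

Answer: False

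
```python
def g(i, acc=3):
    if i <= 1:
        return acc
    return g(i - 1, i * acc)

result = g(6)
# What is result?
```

Accumulator trace (n, acc): (6, 3) -> (5, 18) -> (4, 90) -> (3, 360) -> (2, 1080) -> (1, 2160) -> return 2160

Answer: 2160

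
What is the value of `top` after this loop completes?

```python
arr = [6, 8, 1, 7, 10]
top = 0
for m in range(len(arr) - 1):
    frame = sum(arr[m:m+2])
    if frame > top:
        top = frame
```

Max sum of 2-element window in [6, 8, 1, 7, 10]
`top` takes the values: 0 → 14 → 17

Answer: 17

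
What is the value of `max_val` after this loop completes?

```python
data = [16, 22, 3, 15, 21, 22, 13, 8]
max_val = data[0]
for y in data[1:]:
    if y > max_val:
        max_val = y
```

Maximum of [16, 22, 3, 15, 21, 22, 13, 8]
`max_val` takes the values: 16 → 22

Answer: 22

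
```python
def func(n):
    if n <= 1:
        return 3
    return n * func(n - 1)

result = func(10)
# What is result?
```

func(10) = 10 * 9 * 8 * 7 * 6 * 5 * 4 * 3 * 2 * 3 = 10886400

Answer: 10886400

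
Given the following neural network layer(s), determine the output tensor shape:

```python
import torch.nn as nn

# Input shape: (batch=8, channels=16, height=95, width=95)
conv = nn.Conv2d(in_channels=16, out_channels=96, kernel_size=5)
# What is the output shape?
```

Input: (8, 16, 95, 95) -> Output: (8, 96, 91, 91)

Answer: (8, 96, 91, 91)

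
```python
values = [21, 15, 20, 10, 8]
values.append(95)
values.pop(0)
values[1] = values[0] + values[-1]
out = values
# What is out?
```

Trace:
`values = [21, 15, 20, 10, 8]` → values = [21, 15, 20, 10, 8]
`values.append(95)` → values = [21, 15, 20, 10, 8, 95]
`values.pop(0)` → values = [15, 20, 10, 8, 95]
`values[1] = values[0] + values[-1]` → values = [15, 110, 10, 8, 95]
`out = values` → out = [15, 110, 10, 8, 95]
So out = [15, 110, 10, 8, 95]

Answer: [15, 110, 10, 8, 95]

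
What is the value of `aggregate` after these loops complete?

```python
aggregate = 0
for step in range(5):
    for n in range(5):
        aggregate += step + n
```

Sum of all step+n for step,n in 5x5
`aggregate` takes the values: 0 → 1 → 3 → 6 → 10 → 11 → 13 → 16 → 20 → 25 → 27 → 30 → 34 → 39 → 45 → 48 → 52 → 57 → 63 → 70 → 74 → 79 → 85 → 92 → 100

Answer: 100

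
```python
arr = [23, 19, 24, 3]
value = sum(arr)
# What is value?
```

Trace:
`arr = [23, 19, 24, 3]` → arr = [23, 19, 24, 3]
`value = sum(arr)` → value = 69
So value = 69

Answer: 69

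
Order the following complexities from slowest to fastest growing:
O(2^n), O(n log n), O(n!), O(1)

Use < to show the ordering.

Ordered by growth rate: O(1) < O(n log n) < O(2^n) < O(n!)

Answer: O(1) < O(n log n) < O(2^n) < O(n!)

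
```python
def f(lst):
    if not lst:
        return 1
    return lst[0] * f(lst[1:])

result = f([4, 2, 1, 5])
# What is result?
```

Product over [4, 2, 1, 5] = 4 * 2 * 1 * 5 = 40

Answer: 40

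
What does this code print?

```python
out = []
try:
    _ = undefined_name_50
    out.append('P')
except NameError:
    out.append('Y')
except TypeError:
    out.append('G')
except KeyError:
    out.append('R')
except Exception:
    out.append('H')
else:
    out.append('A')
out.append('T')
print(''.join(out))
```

Execution trace: 'Y' (except NameError) → 'T' (after the try/except). Output: YT

Answer: YT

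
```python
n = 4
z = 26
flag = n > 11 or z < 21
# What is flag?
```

Trace:
`n = 4` → n = 4
`z = 26` → z = 26
`flag = n > 11 or z < 21` → flag = False
So flag = False

Answer: False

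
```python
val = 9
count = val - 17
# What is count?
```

Trace:
`val = 9` → val = 9
`count = val - 17` → count = -8
So count = -8

Answer: -8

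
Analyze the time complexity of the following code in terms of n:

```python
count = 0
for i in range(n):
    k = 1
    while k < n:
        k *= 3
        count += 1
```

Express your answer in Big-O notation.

Each loop level contributes: n × log n. Multiplying the contributions gives O(n log n).

Answer: O(n log n)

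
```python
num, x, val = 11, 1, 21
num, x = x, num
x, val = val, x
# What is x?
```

Trace:
`num, x, val = 11, 1, 21` → num = 11; x = 1; val = 21
`num, x = x, num` → num = 1; x = 11
`x, val = val, x` → x = 21; val = 11
So x = 21

Answer: 21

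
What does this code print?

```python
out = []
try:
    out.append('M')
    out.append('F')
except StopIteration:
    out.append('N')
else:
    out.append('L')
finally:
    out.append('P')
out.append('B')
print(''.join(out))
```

Execution trace: 'M' (try body) → 'F' (try body, no exception) → 'L' (else) → 'P' (finally) → 'B' (after the try/except). Output: MFLPB

Answer: MFLPB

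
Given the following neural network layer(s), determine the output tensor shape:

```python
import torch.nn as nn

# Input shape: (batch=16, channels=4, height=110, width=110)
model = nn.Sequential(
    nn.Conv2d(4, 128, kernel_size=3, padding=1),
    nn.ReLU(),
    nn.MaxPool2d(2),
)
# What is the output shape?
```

Input: (16, 4, 110, 110) -> after Conv2d: (16, 128, 110, 110) -> after ReLU: (16, 128, 110, 110) -> Output: (16, 128, 55, 55)

Answer: (16, 128, 55, 55)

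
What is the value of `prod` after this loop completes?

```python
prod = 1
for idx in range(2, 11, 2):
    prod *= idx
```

Product of even numbers 2 to 10
`prod` takes the values: 1 → 2 → 8 → 48 → 384 → 3840

Answer: 3840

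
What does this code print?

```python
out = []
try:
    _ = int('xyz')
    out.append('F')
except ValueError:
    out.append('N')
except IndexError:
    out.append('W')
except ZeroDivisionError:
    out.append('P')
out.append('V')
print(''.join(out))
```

Execution trace: 'N' (except ValueError) → 'V' (after the try/except). Output: NV

Answer: NV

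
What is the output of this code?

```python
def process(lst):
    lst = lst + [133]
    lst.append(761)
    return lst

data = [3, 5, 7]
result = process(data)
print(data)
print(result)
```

Key concept: rebinding parameter vs mutation.
Step by step:
`data = [3, 5, 7]` → data = [3, 5, 7]
`result = process(data)` → result = [3, 5, 7, 133, 761]
`print(data)` → prints [3, 5, 7]
`print(result)` → prints [3, 5, 7, 133, 761]

Answer:
[3, 5, 7]
[3, 5, 7, 133, 761]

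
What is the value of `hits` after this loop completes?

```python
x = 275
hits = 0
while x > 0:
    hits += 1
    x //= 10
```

Count digits by repeated division by 10
`hits` takes the values: 0 → 1 → 2 → 3

Answer: 3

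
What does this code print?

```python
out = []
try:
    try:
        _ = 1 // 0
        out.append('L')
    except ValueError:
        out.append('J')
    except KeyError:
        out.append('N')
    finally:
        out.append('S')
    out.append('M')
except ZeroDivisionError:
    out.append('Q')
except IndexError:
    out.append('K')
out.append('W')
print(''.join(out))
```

Execution trace: 'S' (inner finally) → 'Q' (except ZeroDivisionError) → 'W' (after the try/except). Output: SQW

Answer: SQW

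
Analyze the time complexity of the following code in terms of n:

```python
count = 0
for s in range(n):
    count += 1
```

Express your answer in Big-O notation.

Each loop level contributes: n. Multiplying the contributions gives O(n).

Answer: O(n)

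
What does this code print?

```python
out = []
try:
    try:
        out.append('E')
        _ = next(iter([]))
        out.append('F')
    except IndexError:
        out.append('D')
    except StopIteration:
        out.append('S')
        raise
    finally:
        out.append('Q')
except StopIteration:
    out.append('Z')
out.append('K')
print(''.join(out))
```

Execution trace: 'E' (inner try body) → 'S' (inner except StopIteration) → 'Q' (inner finally) → 'Z' (outer except StopIteration) → 'K' (after the try/except). Output: ESQZK

Answer: ESQZK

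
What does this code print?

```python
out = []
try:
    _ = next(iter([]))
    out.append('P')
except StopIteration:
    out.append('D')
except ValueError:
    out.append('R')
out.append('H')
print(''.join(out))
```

Execution trace: 'D' (except StopIteration) → 'H' (after the try/except). Output: DH

Answer: DH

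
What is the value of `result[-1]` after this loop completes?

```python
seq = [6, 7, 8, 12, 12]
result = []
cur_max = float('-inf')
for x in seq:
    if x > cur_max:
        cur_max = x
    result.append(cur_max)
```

Running max ends at 12
`result` takes the values: [] → [6] → [6, 7] → [6, 7, 8] → [6, 7, 8, 12] → [6, 7, 8, 12, 12]
So `result[-1]` = 12

Answer: 12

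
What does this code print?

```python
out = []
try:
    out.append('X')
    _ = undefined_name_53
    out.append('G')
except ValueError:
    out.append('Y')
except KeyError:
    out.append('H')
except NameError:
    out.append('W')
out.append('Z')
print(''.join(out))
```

Execution trace: 'X' (try body) → 'W' (except NameError) → 'Z' (after the try/except). Output: XWZ

Answer: XWZ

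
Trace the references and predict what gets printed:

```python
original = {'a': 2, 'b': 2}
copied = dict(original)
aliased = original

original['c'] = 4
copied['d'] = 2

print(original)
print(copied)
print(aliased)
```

Key concept: dict() creates copy, assignment creates alias.
Step by step:
`original = {'a': 2, 'b': 2}` → original = {'a': 2, 'b': 2}
`copied = dict(original)` → copied = {'a': 2, 'b': 2}
`aliased = original` → aliased = {'a': 2, 'b': 2} (same object as original)
`original['c'] = 4` → original = {'a': 2, 'b': 2, 'c': 4} (same object as aliased); aliased = {'a': 2, 'b': 2, 'c': 4} (same object as original)
`copied['d'] = 2` → copied = {'a': 2, 'b': 2, 'd': 2}
`print(original)` → prints {'a': 2, 'b': 2, 'c': 4}
`print(copied)` → prints {'a': 2, 'b': 2, 'd': 2}
`print(aliased)` → prints {'a': 2, 'b': 2, 'c': 4}

Answer:
{'a': 2, 'b': 2, 'c': 4}
{'a': 2, 'b': 2, 'd': 2}
{'a': 2, 'b': 2, 'c': 4}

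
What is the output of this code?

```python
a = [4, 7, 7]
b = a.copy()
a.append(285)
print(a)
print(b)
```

Key concept: list.copy() creates independent copy.
Step by step:
`a = [4, 7, 7]` → a = [4, 7, 7]
`b = a.copy()` → b = [4, 7, 7]
`a.append(285)` → a = [4, 7, 7, 285]
`print(a)` → prints [4, 7, 7, 285]
`print(b)` → prints [4, 7, 7]

Answer:
[4, 7, 7, 285]
[4, 7, 7]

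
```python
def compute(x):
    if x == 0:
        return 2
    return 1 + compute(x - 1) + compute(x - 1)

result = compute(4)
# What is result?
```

compute(x) = 1 + 2·compute(x-1), compute(0)=2. Closed form: (2+1)·2^4 - 1 = 47.

Answer: 47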